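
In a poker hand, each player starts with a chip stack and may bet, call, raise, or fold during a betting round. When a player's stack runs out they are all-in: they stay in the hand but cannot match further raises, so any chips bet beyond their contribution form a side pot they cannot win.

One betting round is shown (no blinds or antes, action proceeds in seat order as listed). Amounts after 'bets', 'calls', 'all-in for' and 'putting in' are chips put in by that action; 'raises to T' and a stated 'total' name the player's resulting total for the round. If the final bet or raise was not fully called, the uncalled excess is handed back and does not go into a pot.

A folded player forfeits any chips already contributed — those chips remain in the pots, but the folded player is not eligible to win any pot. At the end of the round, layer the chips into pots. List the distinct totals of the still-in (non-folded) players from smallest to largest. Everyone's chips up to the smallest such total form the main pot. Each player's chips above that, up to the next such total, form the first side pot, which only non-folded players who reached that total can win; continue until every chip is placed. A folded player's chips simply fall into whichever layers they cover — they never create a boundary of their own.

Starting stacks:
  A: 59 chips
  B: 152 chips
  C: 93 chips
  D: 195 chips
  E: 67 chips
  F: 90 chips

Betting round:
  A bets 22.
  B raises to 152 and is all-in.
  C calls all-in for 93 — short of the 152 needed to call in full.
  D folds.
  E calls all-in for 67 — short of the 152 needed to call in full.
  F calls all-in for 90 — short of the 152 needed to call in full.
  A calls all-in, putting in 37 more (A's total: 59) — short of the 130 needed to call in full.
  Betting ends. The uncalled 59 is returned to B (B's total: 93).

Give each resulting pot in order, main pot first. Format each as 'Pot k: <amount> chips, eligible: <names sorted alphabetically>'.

Contributions (after 59 returned to B): A=59, B=93, C=93, E=67, F=90
Folded: D
Pot levels (distinct totals of non-folded players): 59, 67, 90, 93
Layer 1-59: 59 each from A, B, C, E, F = 59*5 = 295 chips; eligible A, B, C, E, F
Layer 60-67: 8 each from B, C, E, F = 8*4 = 32 chips; eligible B, C, E, F
Layer 68-90: 23 each from B, C, F = 23*3 = 69 chips; eligible B, C, F
Layer 91-93: 3 each from B, C = 3*2 = 6 chips; eligible B, C

Pot 1: 295 chips, eligible: A, B, C, E, F
Pot 2: 32 chips, eligible: B, C, E, F
Pot 3: 69 chips, eligible: B, C, F
Pot 4: 6 chips, eligible: B, C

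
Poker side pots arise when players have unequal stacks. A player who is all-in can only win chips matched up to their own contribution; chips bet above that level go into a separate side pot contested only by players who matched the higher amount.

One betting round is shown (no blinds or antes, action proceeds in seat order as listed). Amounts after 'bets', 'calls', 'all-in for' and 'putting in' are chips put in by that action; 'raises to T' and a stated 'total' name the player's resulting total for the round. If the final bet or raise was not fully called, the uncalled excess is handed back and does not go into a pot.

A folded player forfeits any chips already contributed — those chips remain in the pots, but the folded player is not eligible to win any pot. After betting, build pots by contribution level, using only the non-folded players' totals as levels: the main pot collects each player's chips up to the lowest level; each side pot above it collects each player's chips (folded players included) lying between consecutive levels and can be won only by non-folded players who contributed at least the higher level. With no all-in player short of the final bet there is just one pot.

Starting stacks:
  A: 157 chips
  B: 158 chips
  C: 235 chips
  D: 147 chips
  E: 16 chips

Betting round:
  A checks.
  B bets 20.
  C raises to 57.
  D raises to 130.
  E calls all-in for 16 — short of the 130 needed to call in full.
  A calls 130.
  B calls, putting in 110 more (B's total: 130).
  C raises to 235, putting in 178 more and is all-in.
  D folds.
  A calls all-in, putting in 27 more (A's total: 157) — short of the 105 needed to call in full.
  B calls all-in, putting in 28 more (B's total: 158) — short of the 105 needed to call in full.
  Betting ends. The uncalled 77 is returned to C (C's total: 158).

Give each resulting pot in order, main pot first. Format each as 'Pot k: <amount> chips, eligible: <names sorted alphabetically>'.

Pot 1: 80 chips, eligible: A, B, C, E
Pot 2: 537 chips, eligible: A, B, C
Pot 3: 2 chips, eligible: B, C

Derivation:
Contributions (after 77 returned to C): A=157, B=158, C=158, D=130, E=16
Folded: D
Pot levels (distinct totals of non-folded players): 16, 157, 158
Layer 1-16: 16 each from A, B, C, D, E = 16*5 = 80 chips; eligible A, B, C, E
Layer 17-157: A 141 + B 141 + C 141 + D 114 = 537 chips; eligible A, B, C
Layer 158-158: 1 each from B, C = 1*2 = 2 chips; eligible B, C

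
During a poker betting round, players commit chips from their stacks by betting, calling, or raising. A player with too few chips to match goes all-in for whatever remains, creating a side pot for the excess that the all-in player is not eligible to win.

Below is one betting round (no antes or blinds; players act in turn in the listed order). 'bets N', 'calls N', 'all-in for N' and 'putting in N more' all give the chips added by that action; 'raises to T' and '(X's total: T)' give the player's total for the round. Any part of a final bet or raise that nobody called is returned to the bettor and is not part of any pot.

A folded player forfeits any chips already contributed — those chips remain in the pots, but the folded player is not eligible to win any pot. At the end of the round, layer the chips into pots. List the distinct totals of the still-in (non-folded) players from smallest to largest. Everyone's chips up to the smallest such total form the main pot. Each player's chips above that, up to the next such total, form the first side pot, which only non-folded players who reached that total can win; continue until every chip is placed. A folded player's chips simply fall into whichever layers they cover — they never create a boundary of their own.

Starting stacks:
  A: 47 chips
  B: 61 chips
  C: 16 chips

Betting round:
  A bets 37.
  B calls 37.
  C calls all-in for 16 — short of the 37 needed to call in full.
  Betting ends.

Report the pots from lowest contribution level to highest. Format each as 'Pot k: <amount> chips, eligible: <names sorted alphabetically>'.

Pot 1: 48 chips, eligible: A, B, C
Pot 2: 42 chips, eligible: A, B

Derivation:
Contributions: A=37, B=37, C=16
Pot levels (distinct totals of non-folded players): 16, 37
Layer 1-16: 16 each from A, B, C = 16*3 = 48 chips; eligible A, B, C
Layer 17-37: 21 each from A, B = 21*2 = 42 chips; eligible A, B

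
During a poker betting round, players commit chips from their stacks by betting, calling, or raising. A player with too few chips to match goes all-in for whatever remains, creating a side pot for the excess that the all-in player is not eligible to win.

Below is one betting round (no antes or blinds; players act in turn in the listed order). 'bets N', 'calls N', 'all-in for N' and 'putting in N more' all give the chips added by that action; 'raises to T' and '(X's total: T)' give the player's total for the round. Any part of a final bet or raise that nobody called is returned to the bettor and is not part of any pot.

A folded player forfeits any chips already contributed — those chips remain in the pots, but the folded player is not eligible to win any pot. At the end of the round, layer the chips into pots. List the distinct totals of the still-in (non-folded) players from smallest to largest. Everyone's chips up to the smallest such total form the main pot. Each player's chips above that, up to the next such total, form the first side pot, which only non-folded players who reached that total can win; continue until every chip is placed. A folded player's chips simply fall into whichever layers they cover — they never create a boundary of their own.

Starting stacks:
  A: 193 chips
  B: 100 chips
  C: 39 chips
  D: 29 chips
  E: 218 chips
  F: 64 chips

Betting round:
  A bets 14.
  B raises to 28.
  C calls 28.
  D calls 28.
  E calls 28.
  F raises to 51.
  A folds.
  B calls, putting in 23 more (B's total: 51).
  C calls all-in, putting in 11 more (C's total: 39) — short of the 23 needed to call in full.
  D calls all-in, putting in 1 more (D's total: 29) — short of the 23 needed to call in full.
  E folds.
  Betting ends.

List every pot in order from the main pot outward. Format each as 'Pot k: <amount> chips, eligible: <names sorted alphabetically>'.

Contributions: A=14, B=51, C=39, D=29, E=28, F=51
Folded: A, E
Pot levels (distinct totals of non-folded players): 29, 39, 51
Layer 1-29: A 14 + B 29 + C 29 + D 29 + E 28 + F 29 = 158 chips; eligible B, C, D, F
Layer 30-39: 10 each from B, C, F = 10*3 = 30 chips; eligible B, C, F
Layer 40-51: 12 each from B, F = 12*2 = 24 chips; eligible B, F

Pot 1: 158 chips, eligible: B, C, D, F
Pot 2: 30 chips, eligible: B, C, F
Pot 3: 24 chips, eligible: B, F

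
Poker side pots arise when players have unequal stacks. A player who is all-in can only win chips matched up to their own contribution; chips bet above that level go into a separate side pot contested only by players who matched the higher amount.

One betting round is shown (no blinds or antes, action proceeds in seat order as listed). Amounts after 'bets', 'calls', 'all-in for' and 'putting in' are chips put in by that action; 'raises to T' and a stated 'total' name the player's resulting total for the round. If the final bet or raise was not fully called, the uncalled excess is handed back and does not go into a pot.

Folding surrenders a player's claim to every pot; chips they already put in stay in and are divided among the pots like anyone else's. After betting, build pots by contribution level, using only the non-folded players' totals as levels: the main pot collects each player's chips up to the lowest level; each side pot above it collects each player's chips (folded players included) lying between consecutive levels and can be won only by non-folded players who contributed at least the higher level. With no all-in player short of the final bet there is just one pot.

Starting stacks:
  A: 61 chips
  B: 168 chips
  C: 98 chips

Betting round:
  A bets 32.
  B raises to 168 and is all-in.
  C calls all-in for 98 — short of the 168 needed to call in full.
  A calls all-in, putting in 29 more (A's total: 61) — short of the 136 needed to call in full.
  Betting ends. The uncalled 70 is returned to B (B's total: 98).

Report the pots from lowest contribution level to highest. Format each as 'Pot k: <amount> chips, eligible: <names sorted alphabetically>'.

Pot 1: 183 chips, eligible: A, B, C
Pot 2: 74 chips, eligible: B, C

Derivation:
Contributions (after 70 returned to B): A=61, B=98, C=98
Pot levels (distinct totals of non-folded players): 61, 98
Layer 1-61: 61 each from A, B, C = 61*3 = 183 chips; eligible A, B, C
Layer 62-98: 37 each from B, C = 37*2 = 74 chips; eligible B, C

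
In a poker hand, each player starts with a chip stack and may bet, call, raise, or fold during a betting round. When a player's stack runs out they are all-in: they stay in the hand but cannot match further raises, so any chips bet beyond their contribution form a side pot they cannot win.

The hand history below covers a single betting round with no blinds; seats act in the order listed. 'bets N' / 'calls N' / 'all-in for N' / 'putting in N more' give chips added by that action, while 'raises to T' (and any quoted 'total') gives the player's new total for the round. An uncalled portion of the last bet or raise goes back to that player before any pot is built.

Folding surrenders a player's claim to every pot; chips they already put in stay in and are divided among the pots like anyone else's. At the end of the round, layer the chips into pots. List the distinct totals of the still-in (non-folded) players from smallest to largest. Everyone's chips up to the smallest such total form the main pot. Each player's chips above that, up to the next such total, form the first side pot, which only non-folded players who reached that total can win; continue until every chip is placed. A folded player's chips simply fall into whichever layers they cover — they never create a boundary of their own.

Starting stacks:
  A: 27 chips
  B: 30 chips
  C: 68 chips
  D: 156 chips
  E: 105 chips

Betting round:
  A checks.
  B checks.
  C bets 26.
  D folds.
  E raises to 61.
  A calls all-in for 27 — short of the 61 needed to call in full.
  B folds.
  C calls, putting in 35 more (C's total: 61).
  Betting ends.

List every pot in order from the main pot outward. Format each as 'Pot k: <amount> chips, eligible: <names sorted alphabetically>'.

Contributions: A=27, C=61, E=61
Folded: B, D
Pot levels (distinct totals of non-folded players): 27, 61
Layer 1-27: 27 each from A, C, E = 27*3 = 81 chips; eligible A, C, E
Layer 28-61: 34 each from C, E = 34*2 = 68 chips; eligible C, E

Pot 1: 81 chips, eligible: A, C, E
Pot 2: 68 chips, eligible: C, E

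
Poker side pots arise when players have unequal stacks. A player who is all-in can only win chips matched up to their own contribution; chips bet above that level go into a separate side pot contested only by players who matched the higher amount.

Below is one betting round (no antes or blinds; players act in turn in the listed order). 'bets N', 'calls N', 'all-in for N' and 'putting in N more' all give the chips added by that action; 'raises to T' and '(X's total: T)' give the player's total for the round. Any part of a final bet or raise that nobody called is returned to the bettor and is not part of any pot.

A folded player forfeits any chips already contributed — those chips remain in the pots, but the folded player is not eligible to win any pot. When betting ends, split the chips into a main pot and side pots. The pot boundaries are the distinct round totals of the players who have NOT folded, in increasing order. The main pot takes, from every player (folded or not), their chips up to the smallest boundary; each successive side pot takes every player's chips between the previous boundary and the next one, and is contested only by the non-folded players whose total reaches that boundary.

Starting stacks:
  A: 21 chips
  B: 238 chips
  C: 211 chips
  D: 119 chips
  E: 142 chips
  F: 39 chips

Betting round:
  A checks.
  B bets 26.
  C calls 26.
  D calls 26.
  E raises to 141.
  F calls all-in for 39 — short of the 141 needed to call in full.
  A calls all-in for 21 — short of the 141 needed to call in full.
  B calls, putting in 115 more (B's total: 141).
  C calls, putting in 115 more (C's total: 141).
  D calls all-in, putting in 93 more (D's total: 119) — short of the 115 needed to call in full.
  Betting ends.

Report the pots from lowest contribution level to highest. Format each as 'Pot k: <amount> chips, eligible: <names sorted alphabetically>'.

Contributions: A=21, B=141, C=141, D=119, E=141, F=39
Pot levels (distinct totals of non-folded players): 21, 39, 119, 141
Layer 1-21: 21 each from A, B, C, D, E, F = 21*6 = 126 chips; eligible A, B, C, D, E, F
Layer 22-39: 18 each from B, C, D, E, F = 18*5 = 90 chips; eligible B, C, D, E, F
Layer 40-119: 80 each from B, C, D, E = 80*4 = 320 chips; eligible B, C, D, E
Layer 120-141: 22 each from B, C, E = 22*3 = 66 chips; eligible B, C, E

Pot 1: 126 chips, eligible: A, B, C, D, E, F
Pot 2: 90 chips, eligible: B, C, D, E, F
Pot 3: 320 chips, eligible: B, C, D, E
Pot 4: 66 chips, eligible: B, C, E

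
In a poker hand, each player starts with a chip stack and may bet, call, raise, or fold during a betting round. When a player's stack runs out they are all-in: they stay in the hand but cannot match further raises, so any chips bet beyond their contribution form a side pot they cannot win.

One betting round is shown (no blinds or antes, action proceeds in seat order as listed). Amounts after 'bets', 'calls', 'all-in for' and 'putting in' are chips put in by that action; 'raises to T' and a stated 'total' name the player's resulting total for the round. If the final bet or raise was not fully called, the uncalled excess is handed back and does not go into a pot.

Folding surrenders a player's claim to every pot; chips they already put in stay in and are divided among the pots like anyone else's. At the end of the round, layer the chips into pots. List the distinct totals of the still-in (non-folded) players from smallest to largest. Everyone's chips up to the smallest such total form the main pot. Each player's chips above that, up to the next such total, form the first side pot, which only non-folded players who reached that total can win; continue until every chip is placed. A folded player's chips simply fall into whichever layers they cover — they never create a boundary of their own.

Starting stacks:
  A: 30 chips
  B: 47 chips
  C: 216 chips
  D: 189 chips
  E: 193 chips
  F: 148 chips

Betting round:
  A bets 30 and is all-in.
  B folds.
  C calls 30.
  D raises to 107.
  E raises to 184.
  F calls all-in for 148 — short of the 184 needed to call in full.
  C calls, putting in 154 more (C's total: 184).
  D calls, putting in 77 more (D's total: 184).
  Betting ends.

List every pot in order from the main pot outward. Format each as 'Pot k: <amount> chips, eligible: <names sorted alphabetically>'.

Contributions: A=30, C=184, D=184, E=184, F=148
Folded: B
Pot levels (distinct totals of non-folded players): 30, 148, 184
Layer 1-30: 30 each from A, C, D, E, F = 30*5 = 150 chips; eligible A, C, D, E, F
Layer 31-148: 118 each from C, D, E, F = 118*4 = 472 chips; eligible C, D, E, F
Layer 149-184: 36 each from C, D, E = 36*3 = 108 chips; eligible C, D, E

Pot 1: 150 chips, eligible: A, C, D, E, F
Pot 2: 472 chips, eligible: C, D, E, F
Pot 3: 108 chips, eligible: C, D, E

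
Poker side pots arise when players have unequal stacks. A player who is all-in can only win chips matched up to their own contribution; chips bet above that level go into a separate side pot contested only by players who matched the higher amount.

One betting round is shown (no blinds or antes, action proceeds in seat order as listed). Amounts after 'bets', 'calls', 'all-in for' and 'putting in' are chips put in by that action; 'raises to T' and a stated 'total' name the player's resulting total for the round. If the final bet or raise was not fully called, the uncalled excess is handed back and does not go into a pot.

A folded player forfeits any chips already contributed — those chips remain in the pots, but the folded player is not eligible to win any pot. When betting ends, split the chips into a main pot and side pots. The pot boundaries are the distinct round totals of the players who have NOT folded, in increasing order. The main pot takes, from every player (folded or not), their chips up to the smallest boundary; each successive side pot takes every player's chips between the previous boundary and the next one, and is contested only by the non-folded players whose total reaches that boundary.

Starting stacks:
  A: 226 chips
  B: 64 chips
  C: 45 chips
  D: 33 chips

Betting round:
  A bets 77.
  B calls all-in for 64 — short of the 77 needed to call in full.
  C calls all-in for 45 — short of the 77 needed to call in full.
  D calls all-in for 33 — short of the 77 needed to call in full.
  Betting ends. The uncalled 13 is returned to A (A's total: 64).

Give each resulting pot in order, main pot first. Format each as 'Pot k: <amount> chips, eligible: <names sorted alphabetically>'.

Contributions (after 13 returned to A): A=64, B=64, C=45, D=33
Pot levels (distinct totals of non-folded players): 33, 45, 64
Layer 1-33: 33 each from A, B, C, D = 33*4 = 132 chips; eligible A, B, C, D
Layer 34-45: 12 each from A, B, C = 12*3 = 36 chips; eligible A, B, C
Layer 46-64: 19 each from A, B = 19*2 = 38 chips; eligible A, B

Pot 1: 132 chips, eligible: A, B, C, D
Pot 2: 36 chips, eligible: A, B, C
Pot 3: 38 chips, eligible: A, B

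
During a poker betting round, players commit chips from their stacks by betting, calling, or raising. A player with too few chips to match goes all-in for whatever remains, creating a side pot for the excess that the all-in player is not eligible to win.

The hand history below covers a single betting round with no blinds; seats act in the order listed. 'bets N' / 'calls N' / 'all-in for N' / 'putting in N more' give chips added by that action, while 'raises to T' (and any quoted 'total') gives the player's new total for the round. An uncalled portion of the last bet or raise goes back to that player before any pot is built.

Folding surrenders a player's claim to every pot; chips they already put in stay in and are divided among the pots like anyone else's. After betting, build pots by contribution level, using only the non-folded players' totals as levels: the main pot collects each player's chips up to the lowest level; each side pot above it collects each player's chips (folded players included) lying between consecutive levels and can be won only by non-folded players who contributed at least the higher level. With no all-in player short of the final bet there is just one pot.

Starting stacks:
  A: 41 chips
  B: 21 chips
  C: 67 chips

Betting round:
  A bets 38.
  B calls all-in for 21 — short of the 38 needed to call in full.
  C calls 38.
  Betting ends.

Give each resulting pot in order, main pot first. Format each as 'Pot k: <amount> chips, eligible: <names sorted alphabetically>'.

Pot 1: 63 chips, eligible: A, B, C
Pot 2: 34 chips, eligible: A, C

Derivation:
Contributions: A=38, B=21, C=38
Pot levels (distinct totals of non-folded players): 21, 38
Layer 1-21: 21 each from A, B, C = 21*3 = 63 chips; eligible A, B, C
Layer 22-38: 17 each from A, C = 17*2 = 34 chips; eligible A, C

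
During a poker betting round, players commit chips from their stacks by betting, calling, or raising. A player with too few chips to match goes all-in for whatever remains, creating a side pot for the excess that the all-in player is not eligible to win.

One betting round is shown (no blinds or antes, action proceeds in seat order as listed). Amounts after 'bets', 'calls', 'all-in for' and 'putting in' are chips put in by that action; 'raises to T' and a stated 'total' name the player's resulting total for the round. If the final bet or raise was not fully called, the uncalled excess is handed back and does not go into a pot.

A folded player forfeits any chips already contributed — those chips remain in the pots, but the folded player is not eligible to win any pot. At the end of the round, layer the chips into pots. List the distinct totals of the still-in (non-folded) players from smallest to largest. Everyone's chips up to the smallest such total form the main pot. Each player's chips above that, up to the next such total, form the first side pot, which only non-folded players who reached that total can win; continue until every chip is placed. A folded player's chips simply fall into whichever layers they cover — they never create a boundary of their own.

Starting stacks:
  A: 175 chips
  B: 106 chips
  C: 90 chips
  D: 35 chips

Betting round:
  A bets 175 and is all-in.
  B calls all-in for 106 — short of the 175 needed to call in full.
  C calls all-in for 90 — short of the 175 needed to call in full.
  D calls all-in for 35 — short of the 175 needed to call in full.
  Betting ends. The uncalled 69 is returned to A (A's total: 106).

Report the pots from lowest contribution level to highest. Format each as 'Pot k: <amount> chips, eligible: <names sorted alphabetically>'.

Contributions (after 69 returned to A): A=106, B=106, C=90, D=35
Pot levels (distinct totals of non-folded players): 35, 90, 106
Layer 1-35: 35 each from A, B, C, D = 35*4 = 140 chips; eligible A, B, C, D
Layer 36-90: 55 each from A, B, C = 55*3 = 165 chips; eligible A, B, C
Layer 91-106: 16 each from A, B = 16*2 = 32 chips; eligible A, B

Pot 1: 140 chips, eligible: A, B, C, D
Pot 2: 165 chips, eligible: A, B, C
Pot 3: 32 chips, eligible: A, B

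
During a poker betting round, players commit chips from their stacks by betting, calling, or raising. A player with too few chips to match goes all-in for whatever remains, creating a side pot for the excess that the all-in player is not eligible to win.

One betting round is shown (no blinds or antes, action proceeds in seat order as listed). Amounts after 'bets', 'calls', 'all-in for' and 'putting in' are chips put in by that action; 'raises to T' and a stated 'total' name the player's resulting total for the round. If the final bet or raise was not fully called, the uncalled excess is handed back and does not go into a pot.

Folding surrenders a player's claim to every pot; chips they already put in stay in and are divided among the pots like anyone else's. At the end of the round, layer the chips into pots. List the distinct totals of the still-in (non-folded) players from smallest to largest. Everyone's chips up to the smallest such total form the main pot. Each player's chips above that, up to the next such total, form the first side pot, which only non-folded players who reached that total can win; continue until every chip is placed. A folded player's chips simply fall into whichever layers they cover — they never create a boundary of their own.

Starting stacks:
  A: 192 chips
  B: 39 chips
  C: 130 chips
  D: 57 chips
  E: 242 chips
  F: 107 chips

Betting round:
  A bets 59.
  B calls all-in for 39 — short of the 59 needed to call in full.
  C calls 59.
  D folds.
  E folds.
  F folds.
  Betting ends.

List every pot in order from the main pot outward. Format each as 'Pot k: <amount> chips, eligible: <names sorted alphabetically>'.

Contributions: A=59, B=39, C=59
Folded: D, E, F
Pot levels (distinct totals of non-folded players): 39, 59
Layer 1-39: 39 each from A, B, C = 39*3 = 117 chips; eligible A, B, C
Layer 40-59: 20 each from A, C = 20*2 = 40 chips; eligible A, C

Pot 1: 117 chips, eligible: A, B, C
Pot 2: 40 chips, eligible: A, C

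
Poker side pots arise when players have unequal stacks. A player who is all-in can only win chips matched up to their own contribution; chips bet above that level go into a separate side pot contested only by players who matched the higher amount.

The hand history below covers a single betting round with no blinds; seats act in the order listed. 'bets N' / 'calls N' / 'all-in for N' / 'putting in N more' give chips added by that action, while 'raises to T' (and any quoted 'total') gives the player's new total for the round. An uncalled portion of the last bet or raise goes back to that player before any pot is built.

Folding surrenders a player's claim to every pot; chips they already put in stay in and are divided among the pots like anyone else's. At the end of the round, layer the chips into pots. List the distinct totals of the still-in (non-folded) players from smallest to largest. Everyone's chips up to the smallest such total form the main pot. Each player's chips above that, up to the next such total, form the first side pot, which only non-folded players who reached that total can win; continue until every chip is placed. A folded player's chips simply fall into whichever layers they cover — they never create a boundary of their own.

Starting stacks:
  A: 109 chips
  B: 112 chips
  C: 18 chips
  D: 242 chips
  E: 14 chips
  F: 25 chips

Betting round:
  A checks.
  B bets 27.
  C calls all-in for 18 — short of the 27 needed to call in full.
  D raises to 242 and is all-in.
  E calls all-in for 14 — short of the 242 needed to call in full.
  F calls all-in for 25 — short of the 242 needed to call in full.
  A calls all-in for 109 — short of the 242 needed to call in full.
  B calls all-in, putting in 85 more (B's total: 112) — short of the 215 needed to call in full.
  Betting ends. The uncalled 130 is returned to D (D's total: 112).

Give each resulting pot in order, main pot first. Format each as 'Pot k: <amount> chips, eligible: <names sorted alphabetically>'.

Contributions (after 130 returned to D): A=109, B=112, C=18, D=112, E=14, F=25
Pot levels (distinct totals of non-folded players): 14, 18, 25, 109, 112
Layer 1-14: 14 each from A, B, C, D, E, F = 14*6 = 84 chips; eligible A, B, C, D, E, F
Layer 15-18: 4 each from A, B, C, D, F = 4*5 = 20 chips; eligible A, B, C, D, F
Layer 19-25: 7 each from A, B, D, F = 7*4 = 28 chips; eligible A, B, D, F
Layer 26-109: 84 each from A, B, D = 84*3 = 252 chips; eligible A, B, D
Layer 110-112: 3 each from B, D = 3*2 = 6 chips; eligible B, D

Pot 1: 84 chips, eligible: A, B, C, D, E, F
Pot 2: 20 chips, eligible: A, B, C, D, F
Pot 3: 28 chips, eligible: A, B, D, F
Pot 4: 252 chips, eligible: A, B, D
Pot 5: 6 chips, eligible: B, D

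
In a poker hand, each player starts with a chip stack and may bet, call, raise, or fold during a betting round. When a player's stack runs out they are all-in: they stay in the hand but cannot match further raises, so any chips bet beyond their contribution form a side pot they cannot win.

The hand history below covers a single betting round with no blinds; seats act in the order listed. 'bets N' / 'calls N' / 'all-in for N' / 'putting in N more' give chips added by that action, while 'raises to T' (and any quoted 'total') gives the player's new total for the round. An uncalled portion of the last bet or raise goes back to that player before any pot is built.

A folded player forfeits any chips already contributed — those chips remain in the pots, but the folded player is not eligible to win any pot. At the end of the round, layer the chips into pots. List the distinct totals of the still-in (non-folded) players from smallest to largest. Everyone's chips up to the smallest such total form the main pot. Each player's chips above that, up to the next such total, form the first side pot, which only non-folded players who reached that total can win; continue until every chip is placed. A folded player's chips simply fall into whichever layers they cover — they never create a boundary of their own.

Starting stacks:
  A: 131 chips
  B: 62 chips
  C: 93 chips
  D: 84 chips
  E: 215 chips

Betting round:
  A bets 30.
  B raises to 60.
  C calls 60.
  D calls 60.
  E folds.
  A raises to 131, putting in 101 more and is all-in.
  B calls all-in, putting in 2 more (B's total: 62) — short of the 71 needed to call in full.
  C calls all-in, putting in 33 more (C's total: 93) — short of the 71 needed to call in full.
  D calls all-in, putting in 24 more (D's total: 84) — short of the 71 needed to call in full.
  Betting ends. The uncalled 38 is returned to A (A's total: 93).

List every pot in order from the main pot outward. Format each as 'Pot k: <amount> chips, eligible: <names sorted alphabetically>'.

Contributions (after 38 returned to A): A=93, B=62, C=93, D=84
Folded: E
Pot levels (distinct totals of non-folded players): 62, 84, 93
Layer 1-62: 62 each from A, B, C, D = 62*4 = 248 chips; eligible A, B, C, D
Layer 63-84: 22 each from A, C, D = 22*3 = 66 chips; eligible A, C, D
Layer 85-93: 9 each from A, C = 9*2 = 18 chips; eligible A, C

Pot 1: 248 chips, eligible: A, B, C, D
Pot 2: 66 chips, eligible: A, C, D
Pot 3: 18 chips, eligible: A, C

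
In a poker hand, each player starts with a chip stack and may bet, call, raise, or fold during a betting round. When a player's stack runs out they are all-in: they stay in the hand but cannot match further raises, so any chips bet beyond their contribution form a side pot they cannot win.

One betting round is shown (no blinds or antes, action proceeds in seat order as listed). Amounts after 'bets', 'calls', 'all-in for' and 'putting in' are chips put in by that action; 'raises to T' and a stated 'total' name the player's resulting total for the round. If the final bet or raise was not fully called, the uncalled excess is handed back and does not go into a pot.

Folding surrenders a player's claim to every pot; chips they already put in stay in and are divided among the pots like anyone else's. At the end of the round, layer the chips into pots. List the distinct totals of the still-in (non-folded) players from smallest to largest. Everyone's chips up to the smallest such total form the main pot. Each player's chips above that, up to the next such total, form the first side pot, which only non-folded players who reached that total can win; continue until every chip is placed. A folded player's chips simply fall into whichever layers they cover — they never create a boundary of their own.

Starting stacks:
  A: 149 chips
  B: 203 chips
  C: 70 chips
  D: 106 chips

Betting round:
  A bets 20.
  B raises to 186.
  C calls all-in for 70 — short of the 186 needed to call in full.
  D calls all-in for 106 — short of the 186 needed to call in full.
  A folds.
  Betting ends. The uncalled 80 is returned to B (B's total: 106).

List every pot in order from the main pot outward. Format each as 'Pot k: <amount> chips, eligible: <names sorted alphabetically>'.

Contributions (after 80 returned to B): A=20, B=106, C=70, D=106
Folded: A
Pot levels (distinct totals of non-folded players): 70, 106
Layer 1-70: A 20 + B 70 + C 70 + D 70 = 230 chips; eligible B, C, D
Layer 71-106: 36 each from B, D = 36*2 = 72 chips; eligible B, D

Pot 1: 230 chips, eligible: B, C, D
Pot 2: 72 chips, eligible: B, D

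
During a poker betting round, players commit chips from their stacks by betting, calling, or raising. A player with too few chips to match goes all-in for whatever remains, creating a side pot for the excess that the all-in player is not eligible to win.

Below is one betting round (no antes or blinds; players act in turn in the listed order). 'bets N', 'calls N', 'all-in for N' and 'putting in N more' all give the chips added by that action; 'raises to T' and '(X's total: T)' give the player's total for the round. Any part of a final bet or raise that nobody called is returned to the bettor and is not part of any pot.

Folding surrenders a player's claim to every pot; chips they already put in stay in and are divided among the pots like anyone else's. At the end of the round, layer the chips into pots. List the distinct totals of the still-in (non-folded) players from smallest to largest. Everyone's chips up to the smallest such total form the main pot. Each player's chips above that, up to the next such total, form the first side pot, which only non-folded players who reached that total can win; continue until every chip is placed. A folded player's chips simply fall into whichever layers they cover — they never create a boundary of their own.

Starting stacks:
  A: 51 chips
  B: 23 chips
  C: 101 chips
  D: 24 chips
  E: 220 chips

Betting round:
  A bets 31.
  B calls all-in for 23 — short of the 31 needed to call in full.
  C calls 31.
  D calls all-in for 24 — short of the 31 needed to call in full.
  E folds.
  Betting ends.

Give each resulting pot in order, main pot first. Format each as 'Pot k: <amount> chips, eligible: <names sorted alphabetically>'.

Contributions: A=31, B=23, C=31, D=24
Folded: E
Pot levels (distinct totals of non-folded players): 23, 24, 31
Layer 1-23: 23 each from A, B, C, D = 23*4 = 92 chips; eligible A, B, C, D
Layer 24-24: 1 each from A, C, D = 1*3 = 3 chips; eligible A, C, D
Layer 25-31: 7 each from A, C = 7*2 = 14 chips; eligible A, C

Pot 1: 92 chips, eligible: A, B, C, D
Pot 2: 3 chips, eligible: A, C, D
Pot 3: 14 chips, eligible: A, C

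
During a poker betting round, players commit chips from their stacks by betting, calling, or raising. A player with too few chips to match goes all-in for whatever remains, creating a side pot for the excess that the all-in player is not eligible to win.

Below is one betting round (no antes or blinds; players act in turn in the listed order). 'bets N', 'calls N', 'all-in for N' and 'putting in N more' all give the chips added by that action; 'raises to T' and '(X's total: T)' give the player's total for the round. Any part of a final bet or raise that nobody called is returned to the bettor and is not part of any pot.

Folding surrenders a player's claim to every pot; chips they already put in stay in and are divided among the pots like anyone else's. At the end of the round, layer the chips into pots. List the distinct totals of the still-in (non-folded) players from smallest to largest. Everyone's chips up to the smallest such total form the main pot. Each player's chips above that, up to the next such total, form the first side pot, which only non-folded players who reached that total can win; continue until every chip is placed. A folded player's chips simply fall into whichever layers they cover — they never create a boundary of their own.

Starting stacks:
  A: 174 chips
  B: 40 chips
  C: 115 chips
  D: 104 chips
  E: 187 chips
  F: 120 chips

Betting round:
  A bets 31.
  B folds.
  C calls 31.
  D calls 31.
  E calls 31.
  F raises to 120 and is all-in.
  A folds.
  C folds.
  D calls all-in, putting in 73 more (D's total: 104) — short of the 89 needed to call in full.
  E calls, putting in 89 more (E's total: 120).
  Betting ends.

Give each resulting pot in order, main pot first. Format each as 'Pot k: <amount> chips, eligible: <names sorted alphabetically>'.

Contributions: A=31, C=31, D=104, E=120, F=120
Folded: A, B, C
Pot levels (distinct totals of non-folded players): 104, 120
Layer 1-104: A 31 + C 31 + D 104 + E 104 + F 104 = 374 chips; eligible D, E, F
Layer 105-120: 16 each from E, F = 16*2 = 32 chips; eligible E, F

Pot 1: 374 chips, eligible: D, E, F
Pot 2: 32 chips, eligible: E, F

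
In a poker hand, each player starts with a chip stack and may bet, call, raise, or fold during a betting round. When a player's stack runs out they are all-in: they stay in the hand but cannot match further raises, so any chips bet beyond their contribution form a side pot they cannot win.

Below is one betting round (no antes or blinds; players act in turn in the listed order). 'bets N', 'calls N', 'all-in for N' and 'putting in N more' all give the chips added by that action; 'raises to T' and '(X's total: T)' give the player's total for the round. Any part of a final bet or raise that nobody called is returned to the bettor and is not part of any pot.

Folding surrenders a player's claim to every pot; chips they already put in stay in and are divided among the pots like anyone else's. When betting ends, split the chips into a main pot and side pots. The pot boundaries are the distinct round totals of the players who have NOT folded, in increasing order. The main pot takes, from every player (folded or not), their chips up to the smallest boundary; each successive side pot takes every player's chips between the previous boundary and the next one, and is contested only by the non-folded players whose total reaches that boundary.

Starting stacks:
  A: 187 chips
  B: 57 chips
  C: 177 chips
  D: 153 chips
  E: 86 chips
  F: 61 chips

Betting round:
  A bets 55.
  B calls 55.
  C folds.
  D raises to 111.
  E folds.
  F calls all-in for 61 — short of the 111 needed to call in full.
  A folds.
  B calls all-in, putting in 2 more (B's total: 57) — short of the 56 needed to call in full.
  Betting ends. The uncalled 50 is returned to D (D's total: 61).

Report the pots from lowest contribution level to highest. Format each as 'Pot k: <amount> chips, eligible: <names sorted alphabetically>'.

Pot 1: 226 chips, eligible: B, D, F
Pot 2: 8 chips, eligible: D, F

Derivation:
Contributions (after 50 returned to D): A=55, B=57, D=61, F=61
Folded: A, C, E
Pot levels (distinct totals of non-folded players): 57, 61
Layer 1-57: A 55 + B 57 + D 57 + F 57 = 226 chips; eligible B, D, F
Layer 58-61: 4 each from D, F = 4*2 = 8 chips; eligible D, F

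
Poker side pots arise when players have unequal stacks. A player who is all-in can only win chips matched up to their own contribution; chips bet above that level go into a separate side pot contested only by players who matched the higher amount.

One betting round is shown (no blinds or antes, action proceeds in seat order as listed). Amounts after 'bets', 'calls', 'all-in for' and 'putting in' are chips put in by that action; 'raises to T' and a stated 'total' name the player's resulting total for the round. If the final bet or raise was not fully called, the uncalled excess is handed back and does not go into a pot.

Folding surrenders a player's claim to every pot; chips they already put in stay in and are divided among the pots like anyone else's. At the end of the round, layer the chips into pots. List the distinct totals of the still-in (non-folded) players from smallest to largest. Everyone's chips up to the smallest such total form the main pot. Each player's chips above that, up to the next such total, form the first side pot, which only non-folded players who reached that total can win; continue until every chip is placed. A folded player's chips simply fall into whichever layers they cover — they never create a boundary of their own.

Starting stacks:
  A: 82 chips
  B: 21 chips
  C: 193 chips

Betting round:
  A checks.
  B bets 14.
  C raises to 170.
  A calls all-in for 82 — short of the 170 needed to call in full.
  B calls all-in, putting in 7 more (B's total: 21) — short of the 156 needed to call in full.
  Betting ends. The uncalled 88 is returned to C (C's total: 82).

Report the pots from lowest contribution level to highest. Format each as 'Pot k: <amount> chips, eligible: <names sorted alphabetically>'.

Pot 1: 63 chips, eligible: A, B, C
Pot 2: 122 chips, eligible: A, C

Derivation:
Contributions (after 88 returned to C): A=82, B=21, C=82
Pot levels (distinct totals of non-folded players): 21, 82
Layer 1-21: 21 each from A, B, C = 21*3 = 63 chips; eligible A, B, C
Layer 22-82: 61 each from A, C = 61*2 = 122 chips; eligible A, C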